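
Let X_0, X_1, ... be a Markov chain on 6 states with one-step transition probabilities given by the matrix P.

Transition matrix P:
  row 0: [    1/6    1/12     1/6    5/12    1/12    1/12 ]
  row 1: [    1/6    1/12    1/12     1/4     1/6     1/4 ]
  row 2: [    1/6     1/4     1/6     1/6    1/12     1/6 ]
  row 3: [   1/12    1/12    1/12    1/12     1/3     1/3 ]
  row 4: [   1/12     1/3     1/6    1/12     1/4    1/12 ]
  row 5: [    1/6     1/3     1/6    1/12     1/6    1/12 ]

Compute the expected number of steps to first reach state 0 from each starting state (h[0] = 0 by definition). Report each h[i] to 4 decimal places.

h = [0.0000, 7.2635, 7.1670, 7.8559, 7.8240, 7.1720]

First-step conditioning: h[0] = 0; for i ≠ 0, h[i] = 1 + Σ_k P[i][k]·h[k].
  h[1] = 1 + 1/12·h[1] + 1/12·h[2] + 1/4·h[3] + 1/6·h[4] + 1/4·h[5]
  h[2] = 1 + 1/4·h[1] + 1/6·h[2] + 1/6·h[3] + 1/12·h[4] + 1/6·h[5]
  h[3] = 1 + 1/12·h[1] + 1/12·h[2] + 1/12·h[3] + 1/3·h[4] + 1/3·h[5]
  h[4] = 1 + 1/3·h[1] + 1/6·h[2] + 1/12·h[3] + 1/4·h[4] + 1/12·h[5]
  h[5] = 1 + 1/3·h[1] + 1/6·h[2] + 1/12·h[3] + 1/6·h[4] + 1/12·h[5]
Solving the 5×5 linear system over states ≠ 0 gives exactly h = [0, 99372/13681, 98052/13681, 107476/13681, 107040/13681, 98120/13681] (h[0] = 0 is the target).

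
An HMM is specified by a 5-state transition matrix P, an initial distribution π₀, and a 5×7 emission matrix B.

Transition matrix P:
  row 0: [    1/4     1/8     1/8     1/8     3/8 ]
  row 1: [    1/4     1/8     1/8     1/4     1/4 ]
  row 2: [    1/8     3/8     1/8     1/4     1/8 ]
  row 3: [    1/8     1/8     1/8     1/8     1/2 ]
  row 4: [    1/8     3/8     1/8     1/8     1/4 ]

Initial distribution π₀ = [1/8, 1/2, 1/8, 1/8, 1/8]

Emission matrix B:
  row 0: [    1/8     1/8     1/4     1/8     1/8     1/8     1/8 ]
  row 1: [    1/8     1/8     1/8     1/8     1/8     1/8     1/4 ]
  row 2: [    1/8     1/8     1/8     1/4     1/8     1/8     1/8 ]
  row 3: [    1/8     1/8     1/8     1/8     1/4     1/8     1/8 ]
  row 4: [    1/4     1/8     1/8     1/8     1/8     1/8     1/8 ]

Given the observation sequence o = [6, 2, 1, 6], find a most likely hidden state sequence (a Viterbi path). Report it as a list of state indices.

t=0: δ = [1.562e-02, 1.250e-01, 1.562e-02, 1.562e-02, 1.562e-02]  (obs o_0=6)
t=1: δ = [7.812e-03, 1.953e-03, 1.953e-03, 3.906e-03, 3.906e-03]  ψ = [1, 1, 1, 1, 1]  (obs o_1=2)
t=2: δ = [2.441e-04, 1.831e-04, 1.221e-04, 1.221e-04, 3.662e-04]  ψ = [0, 4, 0, 0, 0]  (obs o_2=1)
t=3: δ = [7.629e-06, 3.433e-05, 5.722e-06, 5.722e-06, 1.144e-05]  ψ = [0, 4, 4, 1, 0]  (obs o_3=6)
backtrack: best end state = 1; path = [1, 0, 4, 1]

path = [1, 0, 4, 1]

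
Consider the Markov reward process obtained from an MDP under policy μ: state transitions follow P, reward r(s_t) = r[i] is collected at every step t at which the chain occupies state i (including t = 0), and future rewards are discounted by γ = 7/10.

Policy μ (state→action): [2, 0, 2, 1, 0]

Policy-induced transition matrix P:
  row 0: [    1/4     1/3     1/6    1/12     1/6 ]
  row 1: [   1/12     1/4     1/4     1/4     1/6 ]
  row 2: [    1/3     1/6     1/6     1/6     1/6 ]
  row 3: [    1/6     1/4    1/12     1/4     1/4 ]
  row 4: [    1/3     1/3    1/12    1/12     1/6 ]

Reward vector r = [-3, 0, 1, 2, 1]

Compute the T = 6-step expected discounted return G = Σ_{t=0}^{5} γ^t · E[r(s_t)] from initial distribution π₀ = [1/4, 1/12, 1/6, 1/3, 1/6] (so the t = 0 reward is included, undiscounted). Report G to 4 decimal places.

t=0: π = [0.2500, 0.0833, 0.1667, 0.3333, 0.1667], E[r] = 0.2500, γ^t·E[r] = 0.250000, running G = 0.250000
t=1: π = [0.2361, 0.2708, 0.1319, 0.1667, 0.1944], E[r] = -0.0486, γ^t·E[r] = -0.034028, running G = 0.215972
t=2: π = [0.2182, 0.2749, 0.1591, 0.1672, 0.1806], E[r] = 0.0197, γ^t·E[r] = 0.009641, running G = 0.225613
t=3: π = [0.2186, 0.2700, 0.1606, 0.1703, 0.1806], E[r] = 0.0261, γ^t·E[r] = 0.008949, running G = 0.234562
t=4: π = [0.2192, 0.2699, 0.1599, 0.1701, 0.1809], E[r] = 0.0232, γ^t·E[r] = 0.005574, running G = 0.240137
t=5: π = [0.2192, 0.2700, 0.1599, 0.1700, 0.1808], E[r] = 0.0230, γ^t·E[r] = 0.003865, running G = 0.244002

G = 0.2440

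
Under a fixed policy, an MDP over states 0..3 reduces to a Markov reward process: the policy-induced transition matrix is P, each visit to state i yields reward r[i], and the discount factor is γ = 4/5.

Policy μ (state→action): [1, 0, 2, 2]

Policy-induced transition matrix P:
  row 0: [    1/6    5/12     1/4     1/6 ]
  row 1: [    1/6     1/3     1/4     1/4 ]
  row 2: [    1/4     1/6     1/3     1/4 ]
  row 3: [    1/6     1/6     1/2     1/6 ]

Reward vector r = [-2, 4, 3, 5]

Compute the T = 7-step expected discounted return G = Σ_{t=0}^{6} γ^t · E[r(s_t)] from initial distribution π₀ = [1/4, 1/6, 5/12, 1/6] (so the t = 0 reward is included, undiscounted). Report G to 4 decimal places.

G = 10.2450

t=0: π = [0.2500, 0.1667, 0.4167, 0.1667], E[r] = 2.2500, γ^t·E[r] = 2.250000, running G = 2.250000
t=1: π = [0.2014, 0.2569, 0.3264, 0.2153], E[r] = 2.6806, γ^t·E[r] = 2.144444, running G = 4.394444
t=2: π = [0.1939, 0.2598, 0.3310, 0.2153], E[r] = 2.7211, γ^t·E[r] = 1.741481, running G = 6.135926
t=3: π = [0.1943, 0.2584, 0.3314, 0.2159], E[r] = 2.7190, γ^t·E[r] = 1.392123, running G = 7.528049
t=4: π = [0.1943, 0.2583, 0.3316, 0.2158], E[r] = 2.7185, γ^t·E[r] = 1.113508, running G = 8.641557
t=5: π = [0.1943, 0.2583, 0.3316, 0.2158], E[r] = 2.7184, γ^t·E[r] = 0.890778, running G = 9.532336
t=6: π = [0.1943, 0.2583, 0.3316, 0.2158], E[r] = 2.7184, γ^t·E[r] = 0.712623, running G = 10.244959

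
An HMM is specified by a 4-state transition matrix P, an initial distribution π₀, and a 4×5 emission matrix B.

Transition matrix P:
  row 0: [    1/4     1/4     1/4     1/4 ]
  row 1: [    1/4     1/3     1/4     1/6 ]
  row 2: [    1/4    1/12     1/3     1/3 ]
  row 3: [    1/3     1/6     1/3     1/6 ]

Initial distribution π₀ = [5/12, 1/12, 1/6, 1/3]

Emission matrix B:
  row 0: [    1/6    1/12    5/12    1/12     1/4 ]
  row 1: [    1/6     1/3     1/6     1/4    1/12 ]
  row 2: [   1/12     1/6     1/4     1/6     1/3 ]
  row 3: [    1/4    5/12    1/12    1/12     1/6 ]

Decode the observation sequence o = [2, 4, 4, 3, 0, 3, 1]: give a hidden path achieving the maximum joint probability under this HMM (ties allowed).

t=0: δ = [1.736e-01, 1.389e-02, 4.167e-02, 2.778e-02]  (obs o_0=2)
t=1: δ = [1.085e-02, 3.617e-03, 1.447e-02, 7.234e-03]  ψ = [0, 0, 0, 0]  (obs o_1=4)
t=2: δ = [9.042e-04, 2.261e-04, 1.608e-03, 8.038e-04]  ψ = [2, 0, 2, 2]  (obs o_2=4)
t=3: δ = [3.349e-05, 5.651e-05, 8.931e-05, 4.465e-05]  ψ = [2, 0, 2, 2]  (obs o_3=3)
t=4: δ = [3.721e-06, 3.140e-06, 2.481e-06, 7.442e-06]  ψ = [2, 1, 2, 2]  (obs o_4=0)
t=5: δ = [2.067e-07, 3.101e-07, 4.135e-07, 1.034e-07]  ψ = [3, 3, 3, 3]  (obs o_5=3)
t=6: δ = [8.614e-09, 3.445e-08, 2.297e-08, 5.742e-08]  ψ = [2, 1, 2, 2]  (obs o_6=1)
backtrack: best end state = 3; path = [0, 2, 2, 2, 3, 2, 3]

path = [0, 2, 2, 2, 3, 2, 3]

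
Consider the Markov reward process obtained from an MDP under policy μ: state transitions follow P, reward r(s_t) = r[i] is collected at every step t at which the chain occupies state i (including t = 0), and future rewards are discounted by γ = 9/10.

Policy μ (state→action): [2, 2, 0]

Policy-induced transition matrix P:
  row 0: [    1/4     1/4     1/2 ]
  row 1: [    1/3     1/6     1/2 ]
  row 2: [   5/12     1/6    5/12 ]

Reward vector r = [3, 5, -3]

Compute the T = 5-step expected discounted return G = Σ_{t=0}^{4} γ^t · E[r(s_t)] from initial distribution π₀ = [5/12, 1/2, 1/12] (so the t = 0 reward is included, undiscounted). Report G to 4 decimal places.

t=0: π = [0.4167, 0.5000, 0.0833], E[r] = 3.5000, γ^t·E[r] = 3.500000, running G = 3.500000
t=1: π = [0.3056, 0.2014, 0.4931], E[r] = 0.4444, γ^t·E[r] = 0.400000, running G = 3.900000
t=2: π = [0.3490, 0.1921, 0.4589], E[r] = 0.6308, γ^t·E[r] = 0.510938, running G = 4.410938
t=3: π = [0.3425, 0.1957, 0.4618], E[r] = 0.6209, γ^t·E[r] = 0.452672, running G = 4.863609
t=4: π = [0.3433, 0.1952, 0.4615], E[r] = 0.6213, γ^t·E[r] = 0.407631, running G = 5.271241

G = 5.2712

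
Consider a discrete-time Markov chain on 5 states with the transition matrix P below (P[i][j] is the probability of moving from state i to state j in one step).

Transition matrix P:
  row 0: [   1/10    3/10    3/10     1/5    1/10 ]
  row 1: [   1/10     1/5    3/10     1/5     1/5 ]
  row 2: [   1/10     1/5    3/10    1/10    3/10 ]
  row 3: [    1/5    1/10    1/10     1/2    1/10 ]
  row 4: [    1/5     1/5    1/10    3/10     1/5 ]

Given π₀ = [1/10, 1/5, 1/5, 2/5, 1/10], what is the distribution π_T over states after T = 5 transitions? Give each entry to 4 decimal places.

t=0: π = [0.1000, 0.2000, 0.2000, 0.4000, 0.1000]
t=1: π = [0.1500, 0.1700, 0.2000, 0.3100, 0.1700]
t=2: π = [0.1480, 0.1840, 0.2040, 0.2900, 0.1740]
t=3: π = [0.1464, 0.1858, 0.2072, 0.2840, 0.1766]
t=4: π = [0.1461, 0.1862, 0.2079, 0.2821, 0.1777]
t=5: π = [0.1460, 0.1864, 0.2080, 0.2816, 0.1780]

π = [0.1460, 0.1864, 0.2080, 0.2816, 0.1780]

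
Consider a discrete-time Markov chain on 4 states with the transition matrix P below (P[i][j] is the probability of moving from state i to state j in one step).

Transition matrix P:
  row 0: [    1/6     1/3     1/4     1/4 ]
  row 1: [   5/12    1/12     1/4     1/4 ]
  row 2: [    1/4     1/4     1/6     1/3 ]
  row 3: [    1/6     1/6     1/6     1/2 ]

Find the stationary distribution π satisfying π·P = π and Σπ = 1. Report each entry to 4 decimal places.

Balance equations π_j = Σ_i π_i·P[i][j]:
  π_0 = 1/6·π_0 + 5/12·π_1 + 1/4·π_2 + 1/6·π_3
  π_1 = 1/3·π_0 + 1/12·π_1 + 1/4·π_2 + 1/6·π_3
  π_2 = 1/4·π_0 + 1/4·π_1 + 1/6·π_2 + 1/6·π_3
  normalize: π_0 + π_1 + π_2 + π_3 = 1
Solving the linear system gives exactly π = [208/885, 182/885, 12/59, 21/59].

π = [0.2350, 0.2056, 0.2034, 0.3559]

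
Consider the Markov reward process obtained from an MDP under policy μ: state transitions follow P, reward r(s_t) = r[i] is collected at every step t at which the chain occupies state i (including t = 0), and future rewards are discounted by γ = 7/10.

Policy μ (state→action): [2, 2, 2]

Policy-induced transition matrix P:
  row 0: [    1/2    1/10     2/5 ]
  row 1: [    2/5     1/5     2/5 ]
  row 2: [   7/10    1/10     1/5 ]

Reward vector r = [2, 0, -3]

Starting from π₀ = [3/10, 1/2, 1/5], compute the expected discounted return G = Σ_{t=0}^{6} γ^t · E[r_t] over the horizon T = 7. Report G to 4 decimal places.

t=0: π = [0.3000, 0.5000, 0.2000], E[r] = 0.0000, γ^t·E[r] = 0.000000, running G = 0.000000
t=1: π = [0.4900, 0.1500, 0.3600], E[r] = -0.1000, γ^t·E[r] = -0.070000, running G = -0.070000
t=2: π = [0.5570, 0.1150, 0.3280], E[r] = 0.1300, γ^t·E[r] = 0.063700, running G = -0.006300
t=3: π = [0.5541, 0.1115, 0.3344], E[r] = 0.1050, γ^t·E[r] = 0.036015, running G = 0.029715
t=4: π = [0.5557, 0.1112, 0.3331], E[r] = 0.1121, γ^t·E[r] = 0.026915, running G = 0.056630
t=5: π = [0.5555, 0.1111, 0.3334], E[r] = 0.1109, γ^t·E[r] = 0.018637, running G = 0.075267
t=6: π = [0.5556, 0.1111, 0.3333], E[r] = 0.1112, γ^t·E[r] = 0.013077, running G = 0.088345

G = 0.0883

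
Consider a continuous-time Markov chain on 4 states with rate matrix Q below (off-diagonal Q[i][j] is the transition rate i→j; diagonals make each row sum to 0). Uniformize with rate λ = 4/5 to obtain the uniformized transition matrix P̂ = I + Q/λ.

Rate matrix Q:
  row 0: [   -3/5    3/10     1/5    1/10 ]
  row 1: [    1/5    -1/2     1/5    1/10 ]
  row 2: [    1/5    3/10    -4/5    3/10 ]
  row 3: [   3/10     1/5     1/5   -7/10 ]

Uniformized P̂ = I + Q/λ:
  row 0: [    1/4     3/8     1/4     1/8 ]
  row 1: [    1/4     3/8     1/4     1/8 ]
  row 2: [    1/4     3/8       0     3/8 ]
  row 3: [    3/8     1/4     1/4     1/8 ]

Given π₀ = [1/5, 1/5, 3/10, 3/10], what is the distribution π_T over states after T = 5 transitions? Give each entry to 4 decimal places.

t=0: π = [0.2000, 0.2000, 0.3000, 0.3000]
t=1: π = [0.2875, 0.3375, 0.1750, 0.2000]
t=2: π = [0.2750, 0.3500, 0.2063, 0.1688]
t=3: π = [0.2711, 0.3539, 0.1984, 0.1766]
t=4: π = [0.2721, 0.3529, 0.2004, 0.1746]
t=5: π = [0.2718, 0.3532, 0.1999, 0.1751]

π = [0.2718, 0.3532, 0.1999, 0.1751]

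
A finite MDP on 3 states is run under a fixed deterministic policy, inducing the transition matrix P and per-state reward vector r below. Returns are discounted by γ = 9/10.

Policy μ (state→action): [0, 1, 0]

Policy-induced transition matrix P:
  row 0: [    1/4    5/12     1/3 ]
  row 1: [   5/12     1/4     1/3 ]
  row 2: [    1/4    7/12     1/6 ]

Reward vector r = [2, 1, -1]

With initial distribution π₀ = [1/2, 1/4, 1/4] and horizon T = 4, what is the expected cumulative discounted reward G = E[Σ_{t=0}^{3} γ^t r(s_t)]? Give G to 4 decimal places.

G = 2.7875

t=0: π = [0.5000, 0.2500, 0.2500], E[r] = 1.0000, γ^t·E[r] = 1.000000, running G = 1.000000
t=1: π = [0.2917, 0.4167, 0.2917], E[r] = 0.7083, γ^t·E[r] = 0.637500, running G = 1.637500
t=2: π = [0.3194, 0.3958, 0.2847], E[r] = 0.7500, γ^t·E[r] = 0.607500, running G = 2.245000
t=3: π = [0.3160, 0.3981, 0.2859], E[r] = 0.7442, γ^t·E[r] = 0.542531, running G = 2.787531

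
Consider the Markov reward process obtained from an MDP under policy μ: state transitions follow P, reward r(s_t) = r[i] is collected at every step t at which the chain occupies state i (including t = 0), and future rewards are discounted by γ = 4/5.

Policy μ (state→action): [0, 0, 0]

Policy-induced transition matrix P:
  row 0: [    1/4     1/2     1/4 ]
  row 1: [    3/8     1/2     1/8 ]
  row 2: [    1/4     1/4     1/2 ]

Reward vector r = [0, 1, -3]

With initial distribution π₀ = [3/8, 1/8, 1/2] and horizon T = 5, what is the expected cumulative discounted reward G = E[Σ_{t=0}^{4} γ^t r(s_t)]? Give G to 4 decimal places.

t=0: π = [0.3750, 0.1250, 0.5000], E[r] = -1.3750, γ^t·E[r] = -1.375000, running G = -1.375000
t=1: π = [0.2656, 0.3750, 0.3594], E[r] = -0.7031, γ^t·E[r] = -0.562500, running G = -1.937500
t=2: π = [0.2969, 0.4102, 0.2930], E[r] = -0.4688, γ^t·E[r] = -0.300000, running G = -2.237500
t=3: π = [0.3013, 0.4268, 0.2720], E[r] = -0.3892, γ^t·E[r] = -0.199250, running G = -2.436750
t=4: π = [0.3033, 0.4320, 0.2646], E[r] = -0.3619, γ^t·E[r] = -0.148250, running G = -2.585000

G = -2.5850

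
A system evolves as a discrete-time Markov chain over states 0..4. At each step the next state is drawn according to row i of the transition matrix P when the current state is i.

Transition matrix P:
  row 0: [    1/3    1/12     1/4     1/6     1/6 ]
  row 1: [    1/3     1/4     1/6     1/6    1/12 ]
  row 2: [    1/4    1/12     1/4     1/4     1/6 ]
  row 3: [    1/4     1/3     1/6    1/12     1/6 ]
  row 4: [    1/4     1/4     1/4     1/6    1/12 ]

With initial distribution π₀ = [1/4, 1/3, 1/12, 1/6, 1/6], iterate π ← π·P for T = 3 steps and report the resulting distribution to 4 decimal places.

π = [0.2893, 0.1790, 0.2209, 0.1707, 0.1402]

t=0: π = [0.2500, 0.3333, 0.0833, 0.1667, 0.1667]
t=1: π = [0.2986, 0.2083, 0.2083, 0.1597, 0.1250]
t=2: π = [0.2922, 0.1788, 0.2193, 0.1707, 0.1389]
t=3: π = [0.2893, 0.1790, 0.2209, 0.1707, 0.1402]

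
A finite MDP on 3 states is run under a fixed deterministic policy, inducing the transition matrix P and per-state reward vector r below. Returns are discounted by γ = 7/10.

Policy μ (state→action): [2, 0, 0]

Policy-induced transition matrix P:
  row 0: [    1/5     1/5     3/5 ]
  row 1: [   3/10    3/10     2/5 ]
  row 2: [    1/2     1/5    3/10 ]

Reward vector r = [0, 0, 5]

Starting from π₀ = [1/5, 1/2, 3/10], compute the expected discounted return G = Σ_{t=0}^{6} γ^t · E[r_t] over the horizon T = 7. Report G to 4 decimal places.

G = 5.8369

t=0: π = [0.2000, 0.5000, 0.3000], E[r] = 1.5000, γ^t·E[r] = 1.500000, running G = 1.500000
t=1: π = [0.3400, 0.2500, 0.4100], E[r] = 2.0500, γ^t·E[r] = 1.435000, running G = 2.935000
t=2: π = [0.3480, 0.2250, 0.4270], E[r] = 2.1350, γ^t·E[r] = 1.046150, running G = 3.981150
t=3: π = [0.3506, 0.2225, 0.4269], E[r] = 2.1345, γ^t·E[r] = 0.732134, running G = 4.713284
t=4: π = [0.3503, 0.2223, 0.4274], E[r] = 2.1372, γ^t·E[r] = 0.513130, running G = 5.226413
t=5: π = [0.3505, 0.2222, 0.4273], E[r] = 2.1366, γ^t·E[r] = 0.359099, running G = 5.585512
t=6: π = [0.3504, 0.2222, 0.4274], E[r] = 2.1368, γ^t·E[r] = 0.251392, running G = 5.836904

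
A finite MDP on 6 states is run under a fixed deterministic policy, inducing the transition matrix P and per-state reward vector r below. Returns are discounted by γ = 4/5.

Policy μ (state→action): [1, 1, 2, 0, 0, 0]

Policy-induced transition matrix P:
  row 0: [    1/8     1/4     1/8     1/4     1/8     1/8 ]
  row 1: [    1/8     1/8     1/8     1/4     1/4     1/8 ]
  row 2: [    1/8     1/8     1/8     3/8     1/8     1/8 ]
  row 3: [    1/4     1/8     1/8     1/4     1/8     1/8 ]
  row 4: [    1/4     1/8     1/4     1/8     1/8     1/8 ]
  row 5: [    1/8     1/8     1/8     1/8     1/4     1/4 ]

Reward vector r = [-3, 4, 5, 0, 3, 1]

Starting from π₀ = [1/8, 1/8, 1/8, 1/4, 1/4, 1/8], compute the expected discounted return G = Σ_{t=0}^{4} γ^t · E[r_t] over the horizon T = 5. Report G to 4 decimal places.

t=0: π = [0.1250, 0.1250, 0.1250, 0.2500, 0.2500, 0.1250], E[r] = 1.6250, γ^t·E[r] = 1.625000, running G = 1.625000
t=1: π = [0.1875, 0.1406, 0.1563, 0.2188, 0.1563, 0.1406], E[r] = 1.3906, γ^t·E[r] = 1.112500, running G = 2.737500
t=2: π = [0.1719, 0.1484, 0.1445, 0.2324, 0.1602, 0.1426], E[r] = 1.4238, γ^t·E[r] = 0.911250, running G = 3.648750
t=3: π = [0.1741, 0.1465, 0.1450, 0.2302, 0.1614, 0.1428], E[r] = 1.4158, γ^t·E[r] = 0.724875, running G = 4.373625
t=4: π = [0.1740, 0.1468, 0.1452, 0.2301, 0.1612, 0.1429], E[r] = 1.4174, γ^t·E[r] = 0.580563, running G = 4.954188

G = 4.9542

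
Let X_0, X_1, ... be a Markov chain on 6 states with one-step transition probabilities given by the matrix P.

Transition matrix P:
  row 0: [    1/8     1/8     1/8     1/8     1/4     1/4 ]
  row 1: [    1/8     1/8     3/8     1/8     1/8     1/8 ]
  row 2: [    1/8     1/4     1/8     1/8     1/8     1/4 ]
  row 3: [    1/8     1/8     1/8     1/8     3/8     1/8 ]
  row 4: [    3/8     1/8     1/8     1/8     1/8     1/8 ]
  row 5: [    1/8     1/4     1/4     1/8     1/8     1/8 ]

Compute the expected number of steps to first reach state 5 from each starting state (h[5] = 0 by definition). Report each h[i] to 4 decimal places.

First-step conditioning: h[5] = 0; for i ≠ 5, h[i] = 1 + Σ_k P[i][k]·h[k].
  h[0] = 1 + 1/8·h[0] + 1/8·h[1] + 1/8·h[2] + 1/8·h[3] + 1/4·h[4]
  h[1] = 1 + 1/8·h[0] + 1/8·h[1] + 3/8·h[2] + 1/8·h[3] + 1/8·h[4]
  h[2] = 1 + 1/8·h[0] + 1/4·h[1] + 1/8·h[2] + 1/8·h[3] + 1/8·h[4]
  h[3] = 1 + 1/8·h[0] + 1/8·h[1] + 1/8·h[2] + 1/8·h[3] + 3/8·h[4]
  h[4] = 1 + 3/8·h[0] + 1/8·h[1] + 1/8·h[2] + 1/8·h[3] + 1/8·h[4]
Solving the 5×5 linear system over states ≠ 5 gives exactly h = [288/55, 64/11, 288/55, 328/55, 64/11, 0] (h[5] = 0 is the target).

h = [5.2364, 5.8182, 5.2364, 5.9636, 5.8182, 0.0000]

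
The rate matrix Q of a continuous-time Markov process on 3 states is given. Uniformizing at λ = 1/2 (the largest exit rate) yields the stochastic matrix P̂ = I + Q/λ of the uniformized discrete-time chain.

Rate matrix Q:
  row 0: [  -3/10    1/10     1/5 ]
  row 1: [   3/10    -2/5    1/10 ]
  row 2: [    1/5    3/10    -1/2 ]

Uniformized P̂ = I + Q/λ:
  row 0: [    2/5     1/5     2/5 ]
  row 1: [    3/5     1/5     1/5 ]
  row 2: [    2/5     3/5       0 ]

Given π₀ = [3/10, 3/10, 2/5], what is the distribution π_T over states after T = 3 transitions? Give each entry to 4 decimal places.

π = [0.4544, 0.3024, 0.2432]

t=0: π = [0.3000, 0.3000, 0.4000]
t=1: π = [0.4600, 0.3600, 0.1800]
t=2: π = [0.4720, 0.2720, 0.2560]
t=3: π = [0.4544, 0.3024, 0.2432]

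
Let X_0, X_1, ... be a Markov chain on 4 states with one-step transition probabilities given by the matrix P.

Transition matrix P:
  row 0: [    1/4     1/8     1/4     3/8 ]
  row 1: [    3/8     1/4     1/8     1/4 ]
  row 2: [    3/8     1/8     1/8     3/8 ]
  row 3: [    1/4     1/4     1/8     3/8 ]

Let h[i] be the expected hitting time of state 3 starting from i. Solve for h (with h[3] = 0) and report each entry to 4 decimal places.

First-step conditioning: h[3] = 0; for i ≠ 3, h[i] = 1 + Σ_k P[i][k]·h[k].
  h[0] = 1 + 1/4·h[0] + 1/8·h[1] + 1/4·h[2]
  h[1] = 1 + 3/8·h[0] + 1/4·h[1] + 1/8·h[2]
  h[2] = 1 + 3/8·h[0] + 1/8·h[1] + 1/8·h[2]
Solving the 3×3 linear system over states ≠ 3 gives exactly h = [14/5, 16/5, 14/5, 0] (h[3] = 0 is the target).

h = [2.8000, 3.2000, 2.8000, 0.0000]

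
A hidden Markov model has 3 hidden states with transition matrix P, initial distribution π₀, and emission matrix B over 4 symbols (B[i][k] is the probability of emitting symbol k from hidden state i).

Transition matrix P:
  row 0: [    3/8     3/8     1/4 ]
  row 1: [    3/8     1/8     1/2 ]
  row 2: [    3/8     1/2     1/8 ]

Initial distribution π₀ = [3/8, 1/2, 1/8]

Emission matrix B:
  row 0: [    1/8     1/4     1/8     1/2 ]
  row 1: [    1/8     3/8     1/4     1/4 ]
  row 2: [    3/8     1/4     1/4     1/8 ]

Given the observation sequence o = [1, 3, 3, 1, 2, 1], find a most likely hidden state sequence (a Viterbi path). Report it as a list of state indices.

t=0: δ = [9.375e-02, 1.875e-01, 3.125e-02]  (obs o_0=1)
t=1: δ = [3.516e-02, 8.789e-03, 1.172e-02]  ψ = [1, 0, 1]  (obs o_1=3)
t=2: δ = [6.592e-03, 3.296e-03, 1.099e-03]  ψ = [0, 0, 0]  (obs o_2=3)
t=3: δ = [6.180e-04, 9.270e-04, 4.120e-04]  ψ = [0, 0, 0]  (obs o_3=1)
t=4: δ = [4.345e-05, 5.794e-05, 1.159e-04]  ψ = [1, 0, 1]  (obs o_4=2)
t=5: δ = [1.086e-05, 2.173e-05, 7.242e-06]  ψ = [2, 2, 1]  (obs o_5=1)
backtrack: best end state = 1; path = [1, 0, 0, 1, 2, 1]

path = [1, 0, 0, 1, 2, 1]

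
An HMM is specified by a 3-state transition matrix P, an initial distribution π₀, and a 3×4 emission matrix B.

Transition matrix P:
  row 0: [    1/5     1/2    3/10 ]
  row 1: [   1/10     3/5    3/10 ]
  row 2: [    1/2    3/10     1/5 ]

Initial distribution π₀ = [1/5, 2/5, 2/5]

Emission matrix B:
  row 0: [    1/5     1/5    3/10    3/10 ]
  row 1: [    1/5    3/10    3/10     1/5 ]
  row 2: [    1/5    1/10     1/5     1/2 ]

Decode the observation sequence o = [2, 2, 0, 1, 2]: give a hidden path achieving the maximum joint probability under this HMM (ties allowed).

t=0: δ = [6.000e-02, 1.200e-01, 8.000e-02]  (obs o_0=2)
t=1: δ = [1.200e-02, 2.160e-02, 7.200e-03]  ψ = [2, 1, 1]  (obs o_1=2)
t=2: δ = [7.200e-04, 2.592e-03, 1.296e-03]  ψ = [2, 1, 1]  (obs o_2=0)
t=3: δ = [1.296e-04, 4.666e-04, 7.776e-05]  ψ = [2, 1, 1]  (obs o_3=1)
t=4: δ = [1.400e-05, 8.398e-05, 2.799e-05]  ψ = [1, 1, 1]  (obs o_4=2)
backtrack: best end state = 1; path = [1, 1, 1, 1, 1]

path = [1, 1, 1, 1, 1]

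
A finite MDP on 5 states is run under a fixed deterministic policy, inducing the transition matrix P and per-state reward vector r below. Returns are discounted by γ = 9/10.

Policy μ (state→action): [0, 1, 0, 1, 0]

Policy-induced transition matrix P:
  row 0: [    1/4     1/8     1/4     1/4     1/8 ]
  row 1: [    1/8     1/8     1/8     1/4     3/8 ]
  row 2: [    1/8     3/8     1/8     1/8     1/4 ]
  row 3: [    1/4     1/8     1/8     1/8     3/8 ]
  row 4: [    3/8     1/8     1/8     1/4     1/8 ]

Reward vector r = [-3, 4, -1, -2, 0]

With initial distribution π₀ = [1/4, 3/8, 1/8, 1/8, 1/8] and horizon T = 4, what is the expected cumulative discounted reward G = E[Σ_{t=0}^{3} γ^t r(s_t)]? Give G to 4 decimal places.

t=0: π = [0.2500, 0.3750, 0.1250, 0.1250, 0.1250], E[r] = 0.3750, γ^t·E[r] = 0.375000, running G = 0.375000
t=1: π = [0.2031, 0.1563, 0.1563, 0.2188, 0.2656], E[r] = -0.5781, γ^t·E[r] = -0.520313, running G = -0.145313
t=2: π = [0.2441, 0.1641, 0.1504, 0.2031, 0.2383], E[r] = -0.6328, γ^t·E[r] = -0.512578, running G = -0.657891
t=3: π = [0.2405, 0.1626, 0.1555, 0.2058, 0.2356], E[r] = -0.6382, γ^t·E[r] = -0.465236, running G = -1.123126

G = -1.1231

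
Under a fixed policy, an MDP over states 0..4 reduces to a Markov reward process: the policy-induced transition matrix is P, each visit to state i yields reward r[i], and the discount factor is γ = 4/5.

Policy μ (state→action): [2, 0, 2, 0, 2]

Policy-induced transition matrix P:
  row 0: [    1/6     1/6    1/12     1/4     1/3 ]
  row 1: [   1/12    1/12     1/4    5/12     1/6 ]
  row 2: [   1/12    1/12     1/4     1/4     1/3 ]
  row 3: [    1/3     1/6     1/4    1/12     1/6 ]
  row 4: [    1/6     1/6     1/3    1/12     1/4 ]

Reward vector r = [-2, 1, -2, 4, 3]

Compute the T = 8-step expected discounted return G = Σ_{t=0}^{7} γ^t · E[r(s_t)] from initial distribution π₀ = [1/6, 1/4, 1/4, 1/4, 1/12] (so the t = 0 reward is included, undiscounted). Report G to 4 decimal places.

G = 3.5024

t=0: π = [0.1667, 0.2500, 0.2500, 0.2500, 0.0833], E[r] = 0.6667, γ^t·E[r] = 0.666667, running G = 0.666667
t=1: π = [0.1667, 0.1250, 0.2292, 0.2361, 0.2431], E[r] = 1.0069, γ^t·E[r] = 0.805556, running G = 1.472222
t=2: π = [0.1765, 0.1372, 0.2425, 0.1910, 0.2529], E[r] = 0.8218, γ^t·E[r] = 0.525926, running G = 1.998148
t=3: π = [0.1669, 0.1350, 0.2417, 0.1989, 0.2576], E[r] = 0.8862, γ^t·E[r] = 0.453753, running G = 2.451901
t=4: π = [0.1684, 0.1353, 0.2437, 0.1964, 0.2562], E[r] = 0.8655, γ^t·E[r] = 0.354505, running G = 2.806407
t=5: π = [0.1678, 0.1351, 0.2433, 0.1971, 0.2567], E[r] = 0.8714, γ^t·E[r] = 0.285535, running G = 3.091942
t=6: π = [0.1680, 0.1351, 0.2434, 0.1969, 0.2566], E[r] = 0.8696, γ^t·E[r] = 0.227954, running G = 3.319896
t=7: π = [0.1679, 0.1351, 0.2434, 0.1969, 0.2566], E[r] = 0.8701, γ^t·E[r] = 0.182477, running G = 3.502373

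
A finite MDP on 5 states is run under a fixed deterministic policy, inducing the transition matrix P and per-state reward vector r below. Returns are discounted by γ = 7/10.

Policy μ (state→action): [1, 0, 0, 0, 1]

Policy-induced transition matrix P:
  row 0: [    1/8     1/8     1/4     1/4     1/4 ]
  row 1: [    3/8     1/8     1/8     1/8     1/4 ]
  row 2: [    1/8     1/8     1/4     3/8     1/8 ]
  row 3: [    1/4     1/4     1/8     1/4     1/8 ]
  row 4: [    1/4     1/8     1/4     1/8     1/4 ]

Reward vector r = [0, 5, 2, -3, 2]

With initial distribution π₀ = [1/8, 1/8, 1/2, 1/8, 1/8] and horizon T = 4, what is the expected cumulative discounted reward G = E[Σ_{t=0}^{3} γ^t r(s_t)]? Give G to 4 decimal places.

G = 2.6667

t=0: π = [0.1250, 0.1250, 0.5000, 0.1250, 0.1250], E[r] = 1.5000, γ^t·E[r] = 1.500000, running G = 1.500000
t=1: π = [0.1875, 0.1406, 0.2188, 0.2813, 0.1719], E[r] = 0.6406, γ^t·E[r] = 0.448438, running G = 1.948438
t=2: π = [0.2168, 0.1602, 0.1973, 0.2383, 0.1875], E[r] = 0.8555, γ^t·E[r] = 0.419180, running G = 2.367617
t=3: π = [0.2183, 0.1548, 0.2002, 0.2312, 0.1956], E[r] = 0.8718, γ^t·E[r] = 0.299036, running G = 2.666654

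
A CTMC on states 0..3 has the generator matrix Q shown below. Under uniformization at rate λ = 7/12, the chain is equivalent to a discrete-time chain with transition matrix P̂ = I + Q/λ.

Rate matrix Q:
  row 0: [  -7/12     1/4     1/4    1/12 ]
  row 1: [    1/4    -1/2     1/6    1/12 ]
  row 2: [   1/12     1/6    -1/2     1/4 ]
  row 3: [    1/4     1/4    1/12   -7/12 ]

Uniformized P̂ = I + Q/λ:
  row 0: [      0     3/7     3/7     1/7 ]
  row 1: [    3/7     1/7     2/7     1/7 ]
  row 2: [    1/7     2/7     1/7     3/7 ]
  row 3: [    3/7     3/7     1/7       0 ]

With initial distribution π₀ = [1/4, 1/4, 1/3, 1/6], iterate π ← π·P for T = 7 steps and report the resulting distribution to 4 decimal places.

π = [0.2485, 0.3048, 0.2574, 0.1894]

t=0: π = [0.2500, 0.2500, 0.3333, 0.1667]
t=1: π = [0.2262, 0.3095, 0.2500, 0.2143]
t=2: π = [0.2602, 0.3044, 0.2517, 0.1837]
t=3: π = [0.2451, 0.3056, 0.2607, 0.1885]
t=4: π = [0.2490, 0.3040, 0.2566, 0.1904]
t=5: π = [0.2485, 0.3051, 0.2574, 0.1890]
t=6: π = [0.2485, 0.3046, 0.2574, 0.1894]
t=7: π = [0.2485, 0.3048, 0.2574, 0.1894]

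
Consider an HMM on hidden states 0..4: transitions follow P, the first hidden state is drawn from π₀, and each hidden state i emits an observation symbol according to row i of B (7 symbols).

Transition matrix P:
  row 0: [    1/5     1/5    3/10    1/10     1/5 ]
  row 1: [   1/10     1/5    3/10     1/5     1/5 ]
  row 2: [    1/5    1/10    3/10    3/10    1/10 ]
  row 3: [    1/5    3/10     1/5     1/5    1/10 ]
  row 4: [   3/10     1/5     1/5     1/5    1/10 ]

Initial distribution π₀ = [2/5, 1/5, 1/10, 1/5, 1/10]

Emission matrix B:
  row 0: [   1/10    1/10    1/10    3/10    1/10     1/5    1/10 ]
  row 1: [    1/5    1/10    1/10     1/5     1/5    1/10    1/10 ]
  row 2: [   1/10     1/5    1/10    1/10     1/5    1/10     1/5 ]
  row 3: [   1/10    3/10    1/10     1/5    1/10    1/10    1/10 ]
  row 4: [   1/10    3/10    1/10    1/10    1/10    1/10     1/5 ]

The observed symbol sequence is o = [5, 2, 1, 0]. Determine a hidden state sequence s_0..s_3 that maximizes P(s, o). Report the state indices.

path = [0, 2, 3, 1]

t=0: δ = [8.000e-02, 2.000e-02, 1.000e-02, 2.000e-02, 1.000e-02]  (obs o_0=5)
t=1: δ = [1.600e-03, 1.600e-03, 2.400e-03, 8.000e-04, 1.600e-03]  ψ = [0, 0, 0, 0, 0]  (obs o_1=2)
t=2: δ = [4.800e-05, 3.200e-05, 1.440e-04, 2.160e-04, 9.600e-05]  ψ = [2, 0, 2, 2, 0]  (obs o_2=1)
t=3: δ = [4.320e-06, 1.296e-05, 4.320e-06, 4.320e-06, 2.160e-06]  ψ = [3, 3, 2, 2, 3]  (obs o_3=0)
backtrack: best end state = 1; path = [0, 2, 3, 1]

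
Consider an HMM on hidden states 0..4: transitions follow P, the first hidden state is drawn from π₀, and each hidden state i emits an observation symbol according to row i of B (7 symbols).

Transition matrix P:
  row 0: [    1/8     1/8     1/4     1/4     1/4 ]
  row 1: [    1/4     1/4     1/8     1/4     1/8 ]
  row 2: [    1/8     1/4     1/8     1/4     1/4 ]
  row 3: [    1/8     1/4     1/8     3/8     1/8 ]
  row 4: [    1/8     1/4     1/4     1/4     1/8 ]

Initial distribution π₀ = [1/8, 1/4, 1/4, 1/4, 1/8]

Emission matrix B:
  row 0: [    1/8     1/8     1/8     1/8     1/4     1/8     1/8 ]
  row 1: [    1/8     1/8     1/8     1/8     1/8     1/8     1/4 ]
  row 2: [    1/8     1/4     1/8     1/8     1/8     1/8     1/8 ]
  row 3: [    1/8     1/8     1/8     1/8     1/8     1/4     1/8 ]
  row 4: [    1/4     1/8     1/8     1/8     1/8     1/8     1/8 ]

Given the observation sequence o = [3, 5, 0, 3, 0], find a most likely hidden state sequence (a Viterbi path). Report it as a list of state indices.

t=0: δ = [1.562e-02, 3.125e-02, 3.125e-02, 3.125e-02, 1.562e-02]  (obs o_0=3)
t=1: δ = [9.766e-04, 9.766e-04, 4.883e-04, 2.930e-03, 9.766e-04]  ψ = [1, 1, 0, 3, 2]  (obs o_1=5)
t=2: δ = [4.578e-05, 9.155e-05, 4.578e-05, 1.373e-04, 9.155e-05]  ψ = [3, 3, 3, 3, 3]  (obs o_2=0)
t=3: δ = [2.861e-06, 4.292e-06, 2.861e-06, 6.437e-06, 2.146e-06]  ψ = [1, 3, 4, 3, 3]  (obs o_3=3)
t=4: δ = [1.341e-07, 2.012e-07, 1.006e-07, 3.017e-07, 2.012e-07]  ψ = [1, 3, 3, 3, 3]  (obs o_4=0)
backtrack: best end state = 3; path = [3, 3, 3, 3, 3]

path = [3, 3, 3, 3, 3]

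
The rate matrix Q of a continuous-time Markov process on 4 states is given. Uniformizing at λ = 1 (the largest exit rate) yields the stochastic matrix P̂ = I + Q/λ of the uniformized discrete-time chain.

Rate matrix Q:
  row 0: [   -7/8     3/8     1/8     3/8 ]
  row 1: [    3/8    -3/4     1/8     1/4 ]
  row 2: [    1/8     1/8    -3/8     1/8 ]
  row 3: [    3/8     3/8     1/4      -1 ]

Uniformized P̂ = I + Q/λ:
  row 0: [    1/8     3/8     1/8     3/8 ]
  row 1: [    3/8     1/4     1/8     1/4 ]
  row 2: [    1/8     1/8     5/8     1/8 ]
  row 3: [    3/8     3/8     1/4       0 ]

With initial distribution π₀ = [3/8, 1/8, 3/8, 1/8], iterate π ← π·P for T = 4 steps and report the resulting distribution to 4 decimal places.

t=0: π = [0.3750, 0.1250, 0.3750, 0.1250]
t=1: π = [0.1875, 0.2656, 0.3281, 0.2188]
t=2: π = [0.2461, 0.2598, 0.3164, 0.1777]
t=3: π = [0.2344, 0.2634, 0.3054, 0.1968]
t=4: π = [0.2401, 0.2657, 0.3023, 0.1919]

π = [0.2401, 0.2657, 0.3023, 0.1919]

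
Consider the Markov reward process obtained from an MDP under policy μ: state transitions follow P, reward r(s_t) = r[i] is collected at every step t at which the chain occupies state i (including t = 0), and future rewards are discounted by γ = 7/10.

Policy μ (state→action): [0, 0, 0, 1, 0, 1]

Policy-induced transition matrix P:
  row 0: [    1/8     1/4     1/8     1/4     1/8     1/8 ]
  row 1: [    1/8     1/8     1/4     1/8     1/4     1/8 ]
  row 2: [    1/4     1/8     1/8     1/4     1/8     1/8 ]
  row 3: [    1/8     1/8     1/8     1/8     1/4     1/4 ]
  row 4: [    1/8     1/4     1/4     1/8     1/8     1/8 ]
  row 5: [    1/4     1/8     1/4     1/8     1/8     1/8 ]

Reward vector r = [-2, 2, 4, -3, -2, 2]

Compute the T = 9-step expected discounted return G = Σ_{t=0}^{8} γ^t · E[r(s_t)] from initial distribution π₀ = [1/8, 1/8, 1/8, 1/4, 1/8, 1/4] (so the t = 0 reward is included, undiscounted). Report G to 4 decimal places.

t=0: π = [0.1250, 0.1250, 0.1250, 0.2500, 0.1250, 0.2500], E[r] = 0.0000, γ^t·E[r] = 0.000000, running G = 0.000000
t=1: π = [0.1719, 0.1563, 0.1875, 0.1563, 0.1719, 0.1563], E[r] = 0.2188, γ^t·E[r] = 0.153125, running G = 0.153125
t=2: π = [0.1680, 0.1680, 0.1855, 0.1699, 0.1641, 0.1445], E[r] = 0.1934, γ^t·E[r] = 0.094746, running G = 0.247871
t=3: π = [0.1663, 0.1665, 0.1846, 0.1692, 0.1672, 0.1462], E[r] = 0.1892, γ^t·E[r] = 0.064899, running G = 0.312770
t=4: π = [0.1664, 0.1667, 0.1850, 0.1689, 0.1670, 0.1461], E[r] = 0.1925, γ^t·E[r] = 0.046213, running G = 0.358983
t=5: π = [0.1664, 0.1667, 0.1850, 0.1689, 0.1669, 0.1461], E[r] = 0.1920, γ^t·E[r] = 0.032272, running G = 0.391254
t=6: π = [0.1664, 0.1667, 0.1850, 0.1689, 0.1669, 0.1461], E[r] = 0.1920, γ^t·E[r] = 0.022588, running G = 0.413842
t=7: π = [0.1664, 0.1667, 0.1850, 0.1689, 0.1669, 0.1461], E[r] = 0.1920, γ^t·E[r] = 0.015812, running G = 0.429655
t=8: π = [0.1664, 0.1667, 0.1850, 0.1689, 0.1669, 0.1461], E[r] = 0.1920, γ^t·E[r] = 0.011069, running G = 0.440723

G = 0.4407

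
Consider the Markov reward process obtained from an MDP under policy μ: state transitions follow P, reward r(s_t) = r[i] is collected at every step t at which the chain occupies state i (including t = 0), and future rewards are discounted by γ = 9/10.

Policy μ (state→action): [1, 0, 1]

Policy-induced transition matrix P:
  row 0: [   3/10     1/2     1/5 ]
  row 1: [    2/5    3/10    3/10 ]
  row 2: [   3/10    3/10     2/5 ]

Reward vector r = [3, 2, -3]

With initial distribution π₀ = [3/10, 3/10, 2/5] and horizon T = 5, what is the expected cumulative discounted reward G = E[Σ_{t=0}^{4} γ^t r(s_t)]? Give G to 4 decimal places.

G = 2.8732

t=0: π = [0.3000, 0.3000, 0.4000], E[r] = 0.3000, γ^t·E[r] = 0.300000, running G = 0.300000
t=1: π = [0.3300, 0.3600, 0.3100], E[r] = 0.7800, γ^t·E[r] = 0.702000, running G = 1.002000
t=2: π = [0.3360, 0.3660, 0.2980], E[r] = 0.8460, γ^t·E[r] = 0.685260, running G = 1.687260
t=3: π = [0.3366, 0.3672, 0.2962], E[r] = 0.8556, γ^t·E[r] = 0.623732, running G = 2.310992
t=4: π = [0.3367, 0.3673, 0.2960], E[r] = 0.8569, γ^t·E[r] = 0.562225, running G = 2.873218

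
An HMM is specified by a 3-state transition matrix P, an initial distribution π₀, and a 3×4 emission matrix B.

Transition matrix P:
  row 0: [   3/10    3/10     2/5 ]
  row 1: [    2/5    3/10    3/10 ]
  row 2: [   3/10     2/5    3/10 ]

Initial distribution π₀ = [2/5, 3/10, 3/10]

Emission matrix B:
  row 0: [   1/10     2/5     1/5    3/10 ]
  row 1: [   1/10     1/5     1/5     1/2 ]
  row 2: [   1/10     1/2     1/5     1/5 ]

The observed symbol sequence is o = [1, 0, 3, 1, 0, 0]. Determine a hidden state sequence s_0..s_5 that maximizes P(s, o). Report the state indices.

path = [0, 2, 1, 0, 2, 1]

t=0: δ = [1.600e-01, 6.000e-02, 1.500e-01]  (obs o_0=1)
t=1: δ = [4.800e-03, 6.000e-03, 6.400e-03]  ψ = [0, 2, 0]  (obs o_1=0)
t=2: δ = [7.200e-04, 1.280e-03, 3.840e-04]  ψ = [1, 2, 0]  (obs o_2=3)
t=3: δ = [2.048e-04, 7.680e-05, 1.920e-04]  ψ = [1, 1, 1]  (obs o_3=1)
t=4: δ = [6.144e-06, 7.680e-06, 8.192e-06]  ψ = [0, 2, 0]  (obs o_4=0)
t=5: δ = [3.072e-07, 3.277e-07, 2.458e-07]  ψ = [1, 2, 0]  (obs o_5=0)
backtrack: best end state = 1; path = [0, 2, 1, 0, 2, 1]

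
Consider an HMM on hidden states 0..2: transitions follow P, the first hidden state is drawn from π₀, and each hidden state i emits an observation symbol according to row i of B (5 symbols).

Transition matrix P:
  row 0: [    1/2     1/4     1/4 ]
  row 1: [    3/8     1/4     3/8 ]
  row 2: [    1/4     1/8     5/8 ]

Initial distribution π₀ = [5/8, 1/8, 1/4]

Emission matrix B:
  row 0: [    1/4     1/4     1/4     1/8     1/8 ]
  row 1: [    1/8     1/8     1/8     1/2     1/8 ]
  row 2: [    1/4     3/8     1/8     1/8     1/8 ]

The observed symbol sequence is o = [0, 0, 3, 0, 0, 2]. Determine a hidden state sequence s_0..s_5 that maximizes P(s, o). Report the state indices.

t=0: δ = [1.562e-01, 1.562e-02, 6.250e-02]  (obs o_0=0)
t=1: δ = [1.953e-02, 4.883e-03, 9.766e-03]  ψ = [0, 0, 0]  (obs o_1=0)
t=2: δ = [1.221e-03, 2.441e-03, 7.629e-04]  ψ = [0, 0, 2]  (obs o_2=3)
t=3: δ = [2.289e-04, 7.629e-05, 2.289e-04]  ψ = [1, 1, 1]  (obs o_3=0)
t=4: δ = [2.861e-05, 7.153e-06, 3.576e-05]  ψ = [0, 0, 2]  (obs o_4=0)
t=5: δ = [3.576e-06, 8.941e-07, 2.794e-06]  ψ = [0, 0, 2]  (obs o_5=2)
backtrack: best end state = 0; path = [0, 0, 1, 0, 0, 0]

path = [0, 0, 1, 0, 0, 0]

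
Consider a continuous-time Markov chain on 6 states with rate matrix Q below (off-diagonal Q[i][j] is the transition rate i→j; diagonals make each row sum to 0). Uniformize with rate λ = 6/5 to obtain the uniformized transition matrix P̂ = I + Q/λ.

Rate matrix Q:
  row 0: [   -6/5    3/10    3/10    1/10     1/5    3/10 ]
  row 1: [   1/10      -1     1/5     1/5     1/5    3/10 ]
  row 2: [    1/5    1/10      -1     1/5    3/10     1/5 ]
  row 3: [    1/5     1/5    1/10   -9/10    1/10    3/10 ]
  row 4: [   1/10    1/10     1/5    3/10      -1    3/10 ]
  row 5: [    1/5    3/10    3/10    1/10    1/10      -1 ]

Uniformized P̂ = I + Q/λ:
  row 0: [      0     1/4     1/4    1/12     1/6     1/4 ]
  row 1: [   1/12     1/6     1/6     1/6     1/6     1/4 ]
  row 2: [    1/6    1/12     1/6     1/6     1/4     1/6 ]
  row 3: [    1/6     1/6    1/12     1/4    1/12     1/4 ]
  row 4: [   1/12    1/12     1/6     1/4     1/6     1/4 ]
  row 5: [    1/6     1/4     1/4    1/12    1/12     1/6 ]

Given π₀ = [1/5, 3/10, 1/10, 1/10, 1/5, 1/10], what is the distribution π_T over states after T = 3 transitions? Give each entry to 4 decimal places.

t=0: π = [0.2000, 0.3000, 0.1000, 0.1000, 0.2000, 0.1000]
t=1: π = [0.0917, 0.1667, 0.1833, 0.1667, 0.1583, 0.2333]
t=2: π = [0.1243, 0.1653, 0.1799, 0.1667, 0.1486, 0.2153]
t=3: π = [0.1198, 0.1676, 0.1811, 0.1646, 0.1498, 0.2171]

π = [0.1198, 0.1676, 0.1811, 0.1646, 0.1498, 0.2171]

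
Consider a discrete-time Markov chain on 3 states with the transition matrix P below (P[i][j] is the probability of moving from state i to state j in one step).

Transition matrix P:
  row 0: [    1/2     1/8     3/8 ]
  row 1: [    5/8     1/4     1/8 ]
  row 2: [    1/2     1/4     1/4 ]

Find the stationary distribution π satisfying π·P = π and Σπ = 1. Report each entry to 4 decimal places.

Balance equations π_j = Σ_i π_i·P[i][j]:
  π_0 = 1/2·π_0 + 5/8·π_1 + 1/2·π_2
  π_1 = 1/8·π_0 + 1/4·π_1 + 1/4·π_2
  normalize: π_0 + π_1 + π_2 = 1
Solving the linear system gives exactly π = [34/65, 12/65, 19/65].

π = [0.5231, 0.1846, 0.2923]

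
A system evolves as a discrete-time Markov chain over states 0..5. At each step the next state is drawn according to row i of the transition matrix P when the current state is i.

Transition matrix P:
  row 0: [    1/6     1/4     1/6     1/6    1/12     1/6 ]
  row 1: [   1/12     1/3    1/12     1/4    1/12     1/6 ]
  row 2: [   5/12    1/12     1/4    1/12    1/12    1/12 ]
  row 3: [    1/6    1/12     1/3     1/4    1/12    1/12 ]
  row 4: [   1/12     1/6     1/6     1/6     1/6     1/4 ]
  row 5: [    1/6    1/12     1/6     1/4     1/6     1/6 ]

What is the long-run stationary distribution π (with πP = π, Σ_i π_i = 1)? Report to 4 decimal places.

π = [0.1946, 0.1659, 0.2016, 0.1915, 0.1039, 0.1426]

Balance equations π_j = Σ_i π_i·P[i][j]:
  π_0 = 1/6·π_0 + 1/12·π_1 + 5/12·π_2 + 1/6·π_3 + 1/12·π_4 + 1/6·π_5
  π_1 = 1/4·π_0 + 1/3·π_1 + 1/12·π_2 + 1/12·π_3 + 1/6·π_4 + 1/12·π_5
  π_2 = 1/6·π_0 + 1/12·π_1 + 1/4·π_2 + 1/3·π_3 + 1/6·π_4 + 1/6·π_5
  π_3 = 1/6·π_0 + 1/4·π_1 + 1/12·π_2 + 1/4·π_3 + 1/6·π_4 + 1/4·π_5
  π_4 = 1/12·π_0 + 1/12·π_1 + 1/12·π_2 + 1/12·π_3 + 1/6·π_4 + 1/6·π_5
  normalize: π_0 + π_1 + π_2 + π_3 + π_4 + π_5 = 1
Solving the linear system gives exactly π = [34933/179533, 29783/179533, 36187/179533, 34387/179533, 18648/179533, 25595/179533].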